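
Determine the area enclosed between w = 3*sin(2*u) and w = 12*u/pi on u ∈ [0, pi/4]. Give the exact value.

On [0, pi/4], (3*sin(2*u)) - (12*u/pi) = -12*u/pi + 3*sin(2*u) is ≥ 0 throughout, so the area is a single integral of |-12*u/pi + 3*sin(2*u)|.
∫[0,pi/4] (-12*u/pi + 3*sin(2*u)) du = 3/2 - 3*pi/8.

3/2 - 3*pi/8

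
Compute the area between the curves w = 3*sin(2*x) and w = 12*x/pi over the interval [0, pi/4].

3/2 - 3*pi/8

On [0, pi/4], (3*sin(2*x)) - (12*x/pi) = -12*x/pi + 3*sin(2*x) is ≥ 0 throughout, so the area is a single integral of |-12*x/pi + 3*sin(2*x)|.
∫[0,pi/4] (-12*x/pi + 3*sin(2*x)) dx = 3/2 - 3*pi/8.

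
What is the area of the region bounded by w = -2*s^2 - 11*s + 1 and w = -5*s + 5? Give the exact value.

Set the curves equal: -2*s^2 - 11*s + 1 = -5*s + 5, so -2*s^2 - 6*s - 4 = 0, which factors as -2*(s + 1)*(s + 2) = 0. The curves meet at s = -2, -1.
On [-2, -1], w = -2*s^2 - 11*s + 1 is on top; that piece has area ∫[-2,-1] (-2*s^2 - 6*s - 4) ds = 1/3.

1/3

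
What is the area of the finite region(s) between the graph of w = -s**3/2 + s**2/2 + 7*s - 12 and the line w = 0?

The curve meets the s-axis where -s**3/2 + s**2/2 + 7*s - 12 = 0, i.e. -(s - 3)*(s - 2)*(s + 4)/2 = 0, at s = -4, 2, 3.
On [-4, 2] the curve lies below the axis; ∫[-4,2] (-s**3/2 + s**2/2 + 7*s - 12) ds = -72, giving area 72.
On [2, 3] the curve lies above the axis; ∫[2,3] (-s**3/2 + s**2/2 + 7*s - 12) ds = 13/24, giving area 13/24.
Total area = 72 + 13/24 = 1741/24.

1741/24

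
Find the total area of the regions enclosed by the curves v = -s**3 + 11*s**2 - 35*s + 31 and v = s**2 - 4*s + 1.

37/12

Set the curves equal: -s**3 + 11*s**2 - 35*s + 31 = s**2 - 4*s + 1, so -s**3 + 10*s**2 - 31*s + 30 = 0, which factors as -(s - 5)*(s - 3)*(s - 2) = 0. The curves meet at s = 2, 3, 5.
On [2, 3], v = s**2 - 4*s + 1 is on top; that piece has area ∫[2,3] (-(-s**3 + 10*s**2 - 31*s + 30)) ds = 5/12.
On [3, 5], v = -s**3 + 11*s**2 - 35*s + 31 is on top; that piece has area ∫[3,5] (-s**3 + 10*s**2 - 31*s + 30) ds = 8/3.
Total enclosed area = 5/12 + 8/3 = 37/12.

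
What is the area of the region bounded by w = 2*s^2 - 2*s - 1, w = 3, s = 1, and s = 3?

6

The difference (2*s^2 - 2*s - 1) - (3) = 2*s^2 - 2*s - 4 changes sign at s = 2 inside [1, 3], so split the integral there.
∫[1,2] (2*s^2 - 2*s - 4) ds = -7/3; the area of that piece is 7/3.
∫[2,3] (2*s^2 - 2*s - 4) ds = 11/3.
Total area = 7/3 + 11/3 = 6.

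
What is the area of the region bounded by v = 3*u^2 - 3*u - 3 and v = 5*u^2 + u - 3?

Set the curves equal: 3*u^2 - 3*u - 3 = 5*u^2 + u - 3, so -2*u^2 - 4*u = 0, which factors as -2*u*(u + 2) = 0. The curves meet at u = -2, 0.
On [-2, 0], v = 3*u^2 - 3*u - 3 is on top; that piece has area ∫[-2,0] (-2*u^2 - 4*u) du = 8/3.

8/3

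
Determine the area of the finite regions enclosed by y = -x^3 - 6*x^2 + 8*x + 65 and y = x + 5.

517/2

Set the curves equal: -x^3 - 6*x^2 + 8*x + 65 = x + 5, so -x^3 - 6*x^2 + 7*x + 60 = 0, which factors as -(x - 3)*(x + 4)*(x + 5) = 0. The curves meet at x = -5, -4, 3.
On [-5, -4], y = x + 5 is on top; that piece has area ∫[-5,-4] (-(-x^3 - 6*x^2 + 7*x + 60)) dx = 5/4.
On [-4, 3], y = -x^3 - 6*x^2 + 8*x + 65 is on top; that piece has area ∫[-4,3] (-x^3 - 6*x^2 + 7*x + 60) dx = 1029/4.
Total enclosed area = 5/4 + 1029/4 = 517/2.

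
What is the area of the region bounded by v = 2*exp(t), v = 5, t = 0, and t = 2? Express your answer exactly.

-18 - 10*log(2) + 2*exp(2) + 10*log(5)

The difference (2*exp(t)) - (5) = 2*exp(t) - 5 changes sign at t = log(5/2) inside [0, 2], so split the integral there.
∫[0,log(5/2)] (2*exp(t) - 5) dt = log(32/3125) + 3; the area of that piece is -3 + log(3125/32).
∫[log(5/2),2] (2*exp(t) - 5) dt = -15 - 5*log(2) + 5*log(5) + 2*exp(2).
Total area = (-3 + log(3125/32)) + (-15 - 5*log(2) + 5*log(5) + 2*exp(2)) = -18 - 10*log(2) + 2*exp(2) + 10*log(5).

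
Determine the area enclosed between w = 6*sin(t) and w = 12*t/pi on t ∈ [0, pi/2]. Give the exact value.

6 - 3*pi/2

On [0, pi/2], (6*sin(t)) - (12*t/pi) = -12*t/pi + 6*sin(t) is ≥ 0 throughout, so the area is a single integral of |-12*t/pi + 6*sin(t)|.
∫[0,pi/2] (-12*t/pi + 6*sin(t)) dt = 6 - 3*pi/2.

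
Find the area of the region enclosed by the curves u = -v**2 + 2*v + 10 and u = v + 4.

Both boundary curves give u as a function of v, so integrate with respect to v. Setting them equal: -v**2 + v + 6 = 0, i.e. -(v - 3)*(v + 2) = 0, so they meet at v = -2, 3.
For v in [-2, 3], u = -v**2 + 2*v + 10 is on the right; area = ∫[-2,3] (-v**2 + v + 6) dv = 125/6.

125/6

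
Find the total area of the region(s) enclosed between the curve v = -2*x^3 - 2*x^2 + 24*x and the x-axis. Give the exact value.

937/6

The curve meets the x-axis where -2*x^3 - 2*x^2 + 24*x = 0, i.e. -2*x*(x - 3)*(x + 4) = 0, at x = -4, 0, 3.
On [-4, 0] the curve lies below the axis; ∫[-4,0] (-2*x^3 - 2*x^2 + 24*x) dx = -320/3, giving area 320/3.
On [0, 3] the curve lies above the axis; ∫[0,3] (-2*x^3 - 2*x^2 + 24*x) dx = 99/2, giving area 99/2.
Total area = 320/3 + 99/2 = 937/6.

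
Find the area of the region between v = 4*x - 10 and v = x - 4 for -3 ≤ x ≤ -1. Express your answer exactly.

24

On [-3, -1], (4*x - 10) - (x - 4) = 3*x - 6 is ≤ 0 throughout, so the area is a single integral of |3*x - 6|.
∫[-3,-1] (3*x - 6) dx = -24; the area of that piece is 24.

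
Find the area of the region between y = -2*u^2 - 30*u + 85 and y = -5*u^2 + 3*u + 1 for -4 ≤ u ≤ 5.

1607/2

The difference (-2*u^2 - 30*u + 85) - (-5*u^2 + 3*u + 1) = 3*u^2 - 33*u + 84 changes sign at u = 4 inside [-4, 5], so split the integral there.
∫[-4,4] (3*u^2 - 33*u + 84) du = 800.
∫[4,5] (3*u^2 - 33*u + 84) du = -7/2; the area of that piece is 7/2.
Total area = 800 + 7/2 = 1607/2.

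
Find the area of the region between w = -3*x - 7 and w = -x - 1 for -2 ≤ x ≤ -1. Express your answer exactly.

3

On [-2, -1], (-3*x - 7) - (-x - 1) = -2*x - 6 is ≤ 0 throughout, so the area is a single integral of |-2*x - 6|.
∫[-2,-1] (-2*x - 6) dx = -3; the area of that piece is 3.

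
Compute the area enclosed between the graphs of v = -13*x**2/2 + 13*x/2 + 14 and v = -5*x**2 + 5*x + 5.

Set the curves equal: -13*x**2/2 + 13*x/2 + 14 = -5*x**2 + 5*x + 5, so -3*x**2/2 + 3*x/2 + 9 = 0, which factors as -3*(x - 3)*(x + 2)/2 = 0. The curves meet at x = -2, 3.
On [-2, 3], v = -13*x**2/2 + 13*x/2 + 14 is on top; that piece has area ∫[-2,3] (-3*x**2/2 + 3*x/2 + 9) dx = 125/4.

125/4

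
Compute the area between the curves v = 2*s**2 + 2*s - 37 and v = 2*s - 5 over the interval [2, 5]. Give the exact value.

The difference (2*s**2 + 2*s - 37) - (2*s - 5) = 2*s**2 - 32 changes sign at s = 4 inside [2, 5], so split the integral there.
∫[2,4] (2*s**2 - 32) ds = -80/3; the area of that piece is 80/3.
∫[4,5] (2*s**2 - 32) ds = 26/3.
Total area = 80/3 + 26/3 = 106/3.

106/3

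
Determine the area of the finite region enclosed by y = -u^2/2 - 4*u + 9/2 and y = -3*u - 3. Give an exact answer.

128/3

Set the curves equal: -u^2/2 - 4*u + 9/2 = -3*u - 3, so -u^2/2 - u + 15/2 = 0, which factors as -(u - 3)*(u + 5)/2 = 0. The curves meet at u = -5, 3.
On [-5, 3], y = -u^2/2 - 4*u + 9/2 is on top; that piece has area ∫[-5,3] (-u^2/2 - u + 15/2) du = 128/3.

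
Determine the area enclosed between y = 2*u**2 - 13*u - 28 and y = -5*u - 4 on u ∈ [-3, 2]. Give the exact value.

94

The difference (2*u**2 - 13*u - 28) - (-5*u - 4) = 2*u**2 - 8*u - 24 changes sign at u = -2 inside [-3, 2], so split the integral there.
∫[-3,-2] (2*u**2 - 8*u - 24) du = 26/3.
∫[-2,2] (2*u**2 - 8*u - 24) du = -256/3; the area of that piece is 256/3.
Total area = 26/3 + 256/3 = 94.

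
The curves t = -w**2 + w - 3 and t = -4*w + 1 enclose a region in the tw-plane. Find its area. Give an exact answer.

9/2

Both boundary curves give t as a function of w, so integrate with respect to w. Setting them equal: -w**2 + 5*w - 4 = 0, i.e. -(w - 4)*(w - 1) = 0, so they meet at w = 1, 4.
For w in [1, 4], t = -w**2 + w - 3 is on the right; area = ∫[1,4] (-w**2 + 5*w - 4) dw = 9/2.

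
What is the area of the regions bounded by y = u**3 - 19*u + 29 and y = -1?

517/2

Set the curves equal: u**3 - 19*u + 29 = -1, so u**3 - 19*u + 30 = 0, which factors as (u - 3)*(u - 2)*(u + 5) = 0. The curves meet at u = -5, 2, 3.
On [-5, 2], y = u**3 - 19*u + 29 is on top; that piece has area ∫[-5,2] (u**3 - 19*u + 30) du = 1029/4.
On [2, 3], y = -1 is on top; that piece has area ∫[2,3] (-(u**3 - 19*u + 30)) du = 5/4.
Total enclosed area = 1029/4 + 5/4 = 517/2.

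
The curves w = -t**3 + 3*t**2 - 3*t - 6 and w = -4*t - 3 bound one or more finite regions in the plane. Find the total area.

8

Set the curves equal: -t**3 + 3*t**2 - 3*t - 6 = -4*t - 3, so -t**3 + 3*t**2 + t - 3 = 0, which factors as -(t - 3)*(t - 1)*(t + 1) = 0. The curves meet at t = -1, 1, 3.
On [-1, 1], w = -4*t - 3 is on top; that piece has area ∫[-1,1] (-(-t**3 + 3*t**2 + t - 3)) dt = 4.
On [1, 3], w = -t**3 + 3*t**2 - 3*t - 6 is on top; that piece has area ∫[1,3] (-t**3 + 3*t**2 + t - 3) dt = 4.
Total enclosed area = 4 + 4 = 8.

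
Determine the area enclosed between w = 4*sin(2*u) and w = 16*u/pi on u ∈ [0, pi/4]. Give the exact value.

On [0, pi/4], (4*sin(2*u)) - (16*u/pi) = -16*u/pi + 4*sin(2*u) is ≥ 0 throughout, so the area is a single integral of |-16*u/pi + 4*sin(2*u)|.
∫[0,pi/4] (-16*u/pi + 4*sin(2*u)) du = 2 - pi/2.

2 - pi/2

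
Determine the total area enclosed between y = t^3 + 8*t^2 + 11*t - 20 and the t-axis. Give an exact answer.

443/6

The curve meets the t-axis where t^3 + 8*t^2 + 11*t - 20 = 0, i.e. (t - 1)*(t + 4)*(t + 5) = 0, at t = -5, -4, 1.
On [-5, -4] the curve lies above the axis; ∫[-5,-4] (t^3 + 8*t^2 + 11*t - 20) dt = 11/12, giving area 11/12.
On [-4, 1] the curve lies below the axis; ∫[-4,1] (t^3 + 8*t^2 + 11*t - 20) dt = -875/12, giving area 875/12.
Total area = 11/12 + 875/12 = 443/6.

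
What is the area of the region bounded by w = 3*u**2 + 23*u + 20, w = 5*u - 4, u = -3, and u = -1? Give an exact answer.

The difference (3*u**2 + 23*u + 20) - (5*u - 4) = 3*u**2 + 18*u + 24 changes sign at u = -2 inside [-3, -1], so split the integral there.
∫[-3,-2] (3*u**2 + 18*u + 24) du = -2; the area of that piece is 2.
∫[-2,-1] (3*u**2 + 18*u + 24) du = 4.
Total area = 2 + 4 = 6.

6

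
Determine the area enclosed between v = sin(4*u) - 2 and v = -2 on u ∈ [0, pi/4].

On [0, pi/4], (sin(4*u) - 2) - (-2) = sin(4*u) is ≥ 0 throughout, so the area is a single integral of |sin(4*u)|.
∫[0,pi/4] (sin(4*u)) du = 1/2.

1/2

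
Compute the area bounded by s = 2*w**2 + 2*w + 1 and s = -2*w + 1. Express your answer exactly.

8/3

Both boundary curves give s as a function of w, so integrate with respect to w. Setting them equal: 2*w**2 + 4*w = 0, i.e. 2*w*(w + 2) = 0, so they meet at w = -2, 0.
For w in [-2, 0], s = 2*w**2 + 2*w + 1 is on the left; area = ∫[-2,0] (-(2*w**2 + 4*w)) dw = 8/3.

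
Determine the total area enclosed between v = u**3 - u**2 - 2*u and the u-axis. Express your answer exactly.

The curve meets the u-axis where u**3 - u**2 - 2*u = 0, i.e. u*(u - 2)*(u + 1) = 0, at u = -1, 0, 2.
On [-1, 0] the curve lies above the axis; ∫[-1,0] (u**3 - u**2 - 2*u) du = 5/12, giving area 5/12.
On [0, 2] the curve lies below the axis; ∫[0,2] (u**3 - u**2 - 2*u) du = -8/3, giving area 8/3.
Total area = 5/12 + 8/3 = 37/12.

37/12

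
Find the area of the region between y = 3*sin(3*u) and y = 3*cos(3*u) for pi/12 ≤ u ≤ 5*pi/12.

On [pi/12, 5*pi/12], (3*sin(3*u)) - (3*cos(3*u)) = 3*sin(3*u) - 3*cos(3*u) is ≥ 0 throughout, so the area is a single integral of |3*sin(3*u) - 3*cos(3*u)|.
∫[pi/12,5*pi/12] (3*sin(3*u) - 3*cos(3*u)) du = 2*sqrt(2).

2*sqrt(2)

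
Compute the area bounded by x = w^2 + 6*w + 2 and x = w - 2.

9/2

Both boundary curves give x as a function of w, so integrate with respect to w. Setting them equal: w^2 + 5*w + 4 = 0, i.e. (w + 1)*(w + 4) = 0, so they meet at w = -4, -1.
For w in [-4, -1], x = w^2 + 6*w + 2 is on the left; area = ∫[-4,-1] (-(w^2 + 5*w + 4)) dw = 9/2.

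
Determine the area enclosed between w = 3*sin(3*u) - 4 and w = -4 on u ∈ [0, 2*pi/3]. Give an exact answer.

4

The difference (3*sin(3*u) - 4) - (-4) = 3*sin(3*u) changes sign at u = pi/3 inside [0, 2*pi/3], so split the integral there.
∫[0,pi/3] (3*sin(3*u)) du = 2.
∫[pi/3,2*pi/3] (3*sin(3*u)) du = -2; the area of that piece is 2.
Total area = 2 + 2 = 4.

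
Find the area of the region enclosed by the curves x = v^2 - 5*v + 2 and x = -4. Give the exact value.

1/6

Both boundary curves give x as a function of v, so integrate with respect to v. Setting them equal: v^2 - 5*v + 6 = 0, i.e. (v - 3)*(v - 2) = 0, so they meet at v = 2, 3.
For v in [2, 3], x = v^2 - 5*v + 2 is on the left; area = ∫[2,3] (-(v^2 - 5*v + 6)) dv = 1/6.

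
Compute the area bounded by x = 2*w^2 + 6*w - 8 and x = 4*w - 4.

Both boundary curves give x as a function of w, so integrate with respect to w. Setting them equal: 2*w^2 + 2*w - 4 = 0, i.e. 2*(w - 1)*(w + 2) = 0, so they meet at w = -2, 1.
For w in [-2, 1], x = 2*w^2 + 6*w - 8 is on the left; area = ∫[-2,1] (-(2*w^2 + 2*w - 4)) dw = 9.

9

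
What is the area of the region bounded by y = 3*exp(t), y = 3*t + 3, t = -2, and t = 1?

-9/2 - 3*exp(-2) + 3*exp(1)

On [-2, 1], (3*exp(t)) - (3*t + 3) = -3*t + 3*exp(t) - 3 is ≥ 0 throughout, so the area is a single integral of |-3*t + 3*exp(t) - 3|.
∫[-2,1] (-3*t + 3*exp(t) - 3) dt = -9/2 - 3*exp(-2) + 3*exp(1).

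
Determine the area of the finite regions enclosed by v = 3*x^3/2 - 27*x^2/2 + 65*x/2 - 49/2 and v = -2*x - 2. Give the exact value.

12

Set the curves equal: 3*x^3/2 - 27*x^2/2 + 65*x/2 - 49/2 = -2*x - 2, so 3*x^3/2 - 27*x^2/2 + 69*x/2 - 45/2 = 0, which factors as 3*(x - 5)*(x - 3)*(x - 1)/2 = 0. The curves meet at x = 1, 3, 5.
On [1, 3], v = 3*x^3/2 - 27*x^2/2 + 65*x/2 - 49/2 is on top; that piece has area ∫[1,3] (3*x^3/2 - 27*x^2/2 + 69*x/2 - 45/2) dx = 6.
On [3, 5], v = -2*x - 2 is on top; that piece has area ∫[3,5] (-(3*x^3/2 - 27*x^2/2 + 69*x/2 - 45/2)) dx = 6.
Total enclosed area = 6 + 6 = 12.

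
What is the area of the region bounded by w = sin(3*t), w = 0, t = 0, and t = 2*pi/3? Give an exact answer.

4/3

The difference (sin(3*t)) - (0) = sin(3*t) changes sign at t = pi/3 inside [0, 2*pi/3], so split the integral there.
∫[0,pi/3] (sin(3*t)) dt = 2/3.
∫[pi/3,2*pi/3] (sin(3*t)) dt = -2/3; the area of that piece is 2/3.
Total area = 2/3 + 2/3 = 4/3.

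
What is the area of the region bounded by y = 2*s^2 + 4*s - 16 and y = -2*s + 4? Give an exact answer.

Set the curves equal: 2*s^2 + 4*s - 16 = -2*s + 4, so 2*s^2 + 6*s - 20 = 0, which factors as 2*(s - 2)*(s + 5) = 0. The curves meet at s = -5, 2.
On [-5, 2], y = -2*s + 4 is on top; that piece has area ∫[-5,2] (-(2*s^2 + 6*s - 20)) ds = 343/3.

343/3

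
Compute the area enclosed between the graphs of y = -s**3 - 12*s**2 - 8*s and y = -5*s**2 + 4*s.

Set the curves equal: -s**3 - 12*s**2 - 8*s = -5*s**2 + 4*s, so -s**3 - 7*s**2 - 12*s = 0, which factors as -s*(s + 3)*(s + 4) = 0. The curves meet at s = -4, -3, 0.
On [-4, -3], y = -5*s**2 + 4*s is on top; that piece has area ∫[-4,-3] (-(-s**3 - 7*s**2 - 12*s)) ds = 7/12.
On [-3, 0], y = -s**3 - 12*s**2 - 8*s is on top; that piece has area ∫[-3,0] (-s**3 - 7*s**2 - 12*s) ds = 45/4.
Total enclosed area = 7/12 + 45/4 = 71/6.

71/6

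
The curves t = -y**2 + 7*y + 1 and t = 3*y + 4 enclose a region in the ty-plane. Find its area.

Both boundary curves give t as a function of y, so integrate with respect to y. Setting them equal: -y**2 + 4*y - 3 = 0, i.e. -(y - 3)*(y - 1) = 0, so they meet at y = 1, 3.
For y in [1, 3], t = -y**2 + 7*y + 1 is on the right; area = ∫[1,3] (-y**2 + 4*y - 3) dy = 4/3.

4/3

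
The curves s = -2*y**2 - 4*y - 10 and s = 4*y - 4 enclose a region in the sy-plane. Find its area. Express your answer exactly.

Both boundary curves give s as a function of y, so integrate with respect to y. Setting them equal: -2*y**2 - 8*y - 6 = 0, i.e. -2*(y + 1)*(y + 3) = 0, so they meet at y = -3, -1.
For y in [-3, -1], s = -2*y**2 - 4*y - 10 is on the right; area = ∫[-3,-1] (-2*y**2 - 8*y - 6) dy = 8/3.

8/3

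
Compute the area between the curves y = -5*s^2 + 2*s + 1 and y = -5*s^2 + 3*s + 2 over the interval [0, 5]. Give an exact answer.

35/2

On [0, 5], (-5*s^2 + 2*s + 1) - (-5*s^2 + 3*s + 2) = -s - 1 is ≤ 0 throughout, so the area is a single integral of |-s - 1|.
∫[0,5] (-s - 1) ds = -35/2; the area of that piece is 35/2.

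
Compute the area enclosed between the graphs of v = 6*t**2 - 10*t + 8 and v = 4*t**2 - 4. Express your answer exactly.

1/3

Set the curves equal: 6*t**2 - 10*t + 8 = 4*t**2 - 4, so 2*t**2 - 10*t + 12 = 0, which factors as 2*(t - 3)*(t - 2) = 0. The curves meet at t = 2, 3.
On [2, 3], v = 4*t**2 - 4 is on top; that piece has area ∫[2,3] (-(2*t**2 - 10*t + 12)) dt = 1/3.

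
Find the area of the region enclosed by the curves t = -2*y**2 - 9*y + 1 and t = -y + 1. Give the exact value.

64/3

Both boundary curves give t as a function of y, so integrate with respect to y. Setting them equal: -2*y**2 - 8*y = 0, i.e. -2*y*(y + 4) = 0, so they meet at y = -4, 0.
For y in [-4, 0], t = -2*y**2 - 9*y + 1 is on the right; area = ∫[-4,0] (-2*y**2 - 8*y) dy = 64/3.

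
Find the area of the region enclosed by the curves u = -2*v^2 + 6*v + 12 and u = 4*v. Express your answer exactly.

Both boundary curves give u as a function of v, so integrate with respect to v. Setting them equal: -2*v^2 + 2*v + 12 = 0, i.e. -2*(v - 3)*(v + 2) = 0, so they meet at v = -2, 3.
For v in [-2, 3], u = -2*v^2 + 6*v + 12 is on the right; area = ∫[-2,3] (-2*v^2 + 2*v + 12) dv = 125/3.

125/3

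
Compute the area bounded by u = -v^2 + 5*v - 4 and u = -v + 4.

Both boundary curves give u as a function of v, so integrate with respect to v. Setting them equal: -v^2 + 6*v - 8 = 0, i.e. -(v - 4)*(v - 2) = 0, so they meet at v = 2, 4.
For v in [2, 4], u = -v^2 + 5*v - 4 is on the right; area = ∫[2,4] (-v^2 + 6*v - 8) dv = 4/3.

4/3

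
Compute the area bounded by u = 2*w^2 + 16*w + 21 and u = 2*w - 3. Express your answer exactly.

1/3

Both boundary curves give u as a function of w, so integrate with respect to w. Setting them equal: 2*w^2 + 14*w + 24 = 0, i.e. 2*(w + 3)*(w + 4) = 0, so they meet at w = -4, -3.
For w in [-4, -3], u = 2*w^2 + 16*w + 21 is on the left; area = ∫[-4,-3] (-(2*w^2 + 14*w + 24)) dw = 1/3.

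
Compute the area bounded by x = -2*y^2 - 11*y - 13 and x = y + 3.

Both boundary curves give x as a function of y, so integrate with respect to y. Setting them equal: -2*y^2 - 12*y - 16 = 0, i.e. -2*(y + 2)*(y + 4) = 0, so they meet at y = -4, -2.
For y in [-4, -2], x = -2*y^2 - 11*y - 13 is on the right; area = ∫[-4,-2] (-2*y^2 - 12*y - 16) dy = 8/3.

8/3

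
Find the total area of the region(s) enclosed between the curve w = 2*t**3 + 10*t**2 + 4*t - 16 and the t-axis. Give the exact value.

The curve meets the t-axis where 2*t**3 + 10*t**2 + 4*t - 16 = 0, i.e. 2*(t - 1)*(t + 2)*(t + 4) = 0, at t = -4, -2, 1.
On [-4, -2] the curve lies above the axis; ∫[-4,-2] (2*t**3 + 10*t**2 + 4*t - 16) dt = 32/3, giving area 32/3.
On [-2, 1] the curve lies below the axis; ∫[-2,1] (2*t**3 + 10*t**2 + 4*t - 16) dt = -63/2, giving area 63/2.
Total area = 32/3 + 63/2 = 253/6.

253/6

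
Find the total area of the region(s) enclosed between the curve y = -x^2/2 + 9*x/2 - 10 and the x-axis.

1/12

The curve meets the x-axis where -x^2/2 + 9*x/2 - 10 = 0, i.e. -(x - 5)*(x - 4)/2 = 0, at x = 4, 5.
On [4, 5] the curve lies above the axis; ∫[4,5] (-x^2/2 + 9*x/2 - 10) dx = 1/12, giving area 1/12.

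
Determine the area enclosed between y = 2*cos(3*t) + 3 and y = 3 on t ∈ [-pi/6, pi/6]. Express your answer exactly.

On [-pi/6, pi/6], (2*cos(3*t) + 3) - (3) = 2*cos(3*t) is ≥ 0 throughout, so the area is a single integral of |2*cos(3*t)|.
∫[-pi/6,pi/6] (2*cos(3*t)) dt = 4/3.

4/3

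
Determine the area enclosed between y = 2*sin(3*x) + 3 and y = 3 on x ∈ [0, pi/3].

4/3

On [0, pi/3], (2*sin(3*x) + 3) - (3) = 2*sin(3*x) is ≥ 0 throughout, so the area is a single integral of |2*sin(3*x)|.
∫[0,pi/3] (2*sin(3*x)) dx = 4/3.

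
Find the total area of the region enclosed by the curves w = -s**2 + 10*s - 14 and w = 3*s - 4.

9/2

Set the curves equal: -s**2 + 10*s - 14 = 3*s - 4, so -s**2 + 7*s - 10 = 0, which factors as -(s - 5)*(s - 2) = 0. The curves meet at s = 2, 5.
On [2, 5], w = -s**2 + 10*s - 14 is on top; that piece has area ∫[2,5] (-s**2 + 7*s - 10) ds = 9/2.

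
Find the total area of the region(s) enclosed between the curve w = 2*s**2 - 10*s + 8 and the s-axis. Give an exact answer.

The curve meets the s-axis where 2*s**2 - 10*s + 8 = 0, i.e. 2*(s - 4)*(s - 1) = 0, at s = 1, 4.
On [1, 4] the curve lies below the axis; ∫[1,4] (2*s**2 - 10*s + 8) ds = -9, giving area 9.

9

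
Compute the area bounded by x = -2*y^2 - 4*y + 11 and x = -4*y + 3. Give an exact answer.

Both boundary curves give x as a function of y, so integrate with respect to y. Setting them equal: -2*y^2 + 8 = 0, i.e. -2*(y - 2)*(y + 2) = 0, so they meet at y = -2, 2.
For y in [-2, 2], x = -2*y^2 - 4*y + 11 is on the right; area = ∫[-2,2] (-2*y^2 + 8) dy = 64/3.

64/3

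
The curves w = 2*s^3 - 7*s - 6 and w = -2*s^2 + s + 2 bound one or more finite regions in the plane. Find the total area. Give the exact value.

Set the curves equal: 2*s^3 - 7*s - 6 = -2*s^2 + s + 2, so 2*s^3 + 2*s^2 - 8*s - 8 = 0, which factors as 2*(s - 2)*(s + 1)*(s + 2) = 0. The curves meet at s = -2, -1, 2.
On [-2, -1], w = 2*s^3 - 7*s - 6 is on top; that piece has area ∫[-2,-1] (2*s^3 + 2*s^2 - 8*s - 8) ds = 7/6.
On [-1, 2], w = -2*s^2 + s + 2 is on top; that piece has area ∫[-1,2] (-(2*s^3 + 2*s^2 - 8*s - 8)) ds = 45/2.
Total enclosed area = 7/6 + 45/2 = 71/3.

71/3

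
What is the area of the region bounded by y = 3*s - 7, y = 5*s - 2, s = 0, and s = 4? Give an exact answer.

36

On [0, 4], (3*s - 7) - (5*s - 2) = -2*s - 5 is ≤ 0 throughout, so the area is a single integral of |-2*s - 5|.
∫[0,4] (-2*s - 5) ds = -36; the area of that piece is 36.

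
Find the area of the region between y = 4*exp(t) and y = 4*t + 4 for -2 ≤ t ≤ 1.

-6 - 4*exp(-2) + 4*exp(1)

On [-2, 1], (4*exp(t)) - (4*t + 4) = -4*t + 4*exp(t) - 4 is ≥ 0 throughout, so the area is a single integral of |-4*t + 4*exp(t) - 4|.
∫[-2,1] (-4*t + 4*exp(t) - 4) dt = -6 - 4*exp(-2) + 4*exp(1).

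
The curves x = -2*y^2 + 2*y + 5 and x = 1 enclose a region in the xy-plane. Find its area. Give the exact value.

9

Both boundary curves give x as a function of y, so integrate with respect to y. Setting them equal: -2*y^2 + 2*y + 4 = 0, i.e. -2*(y - 2)*(y + 1) = 0, so they meet at y = -1, 2.
For y in [-1, 2], x = -2*y^2 + 2*y + 5 is on the right; area = ∫[-1,2] (-2*y^2 + 2*y + 4) dy = 9.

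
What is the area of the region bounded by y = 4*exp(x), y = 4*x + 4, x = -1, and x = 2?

-18 - 4*exp(-1) + 4*exp(2)

On [-1, 2], (4*exp(x)) - (4*x + 4) = -4*x + 4*exp(x) - 4 is ≥ 0 throughout, so the area is a single integral of |-4*x + 4*exp(x) - 4|.
∫[-1,2] (-4*x + 4*exp(x) - 4) dx = -18 - 4*exp(-1) + 4*exp(2).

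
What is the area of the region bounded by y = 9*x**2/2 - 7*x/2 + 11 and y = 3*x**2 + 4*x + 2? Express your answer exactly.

1/4

Set the curves equal: 9*x**2/2 - 7*x/2 + 11 = 3*x**2 + 4*x + 2, so 3*x**2/2 - 15*x/2 + 9 = 0, which factors as 3*(x - 3)*(x - 2)/2 = 0. The curves meet at x = 2, 3.
On [2, 3], y = 3*x**2 + 4*x + 2 is on top; that piece has area ∫[2,3] (-(3*x**2/2 - 15*x/2 + 9)) dx = 1/4.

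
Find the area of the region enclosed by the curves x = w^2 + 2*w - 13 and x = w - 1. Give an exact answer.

343/6

Both boundary curves give x as a function of w, so integrate with respect to w. Setting them equal: w^2 + w - 12 = 0, i.e. (w - 3)*(w + 4) = 0, so they meet at w = -4, 3.
For w in [-4, 3], x = w^2 + 2*w - 13 is on the left; area = ∫[-4,3] (-(w^2 + w - 12)) dw = 343/6.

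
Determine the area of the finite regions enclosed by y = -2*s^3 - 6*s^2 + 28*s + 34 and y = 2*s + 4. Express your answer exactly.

256

Set the curves equal: -2*s^3 - 6*s^2 + 28*s + 34 = 2*s + 4, so -2*s^3 - 6*s^2 + 26*s + 30 = 0, which factors as -2*(s - 3)*(s + 1)*(s + 5) = 0. The curves meet at s = -5, -1, 3.
On [-5, -1], y = 2*s + 4 is on top; that piece has area ∫[-5,-1] (-(-2*s^3 - 6*s^2 + 26*s + 30)) ds = 128.
On [-1, 3], y = -2*s^3 - 6*s^2 + 28*s + 34 is on top; that piece has area ∫[-1,3] (-2*s^3 - 6*s^2 + 26*s + 30) ds = 128.
Total enclosed area = 128 + 128 = 256.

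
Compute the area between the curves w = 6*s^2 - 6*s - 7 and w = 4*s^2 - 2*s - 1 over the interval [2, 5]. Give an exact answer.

The difference (6*s^2 - 6*s - 7) - (4*s^2 - 2*s - 1) = 2*s^2 - 4*s - 6 changes sign at s = 3 inside [2, 5], so split the integral there.
∫[2,3] (2*s^2 - 4*s - 6) ds = -10/3; the area of that piece is 10/3.
∫[3,5] (2*s^2 - 4*s - 6) ds = 64/3.
Total area = 10/3 + 64/3 = 74/3.

74/3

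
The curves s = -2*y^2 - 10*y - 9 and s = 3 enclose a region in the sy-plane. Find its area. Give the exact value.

1/3

Both boundary curves give s as a function of y, so integrate with respect to y. Setting them equal: -2*y^2 - 10*y - 12 = 0, i.e. -2*(y + 2)*(y + 3) = 0, so they meet at y = -3, -2.
For y in [-3, -2], s = -2*y^2 - 10*y - 9 is on the right; area = ∫[-3,-2] (-2*y^2 - 10*y - 12) dy = 1/3.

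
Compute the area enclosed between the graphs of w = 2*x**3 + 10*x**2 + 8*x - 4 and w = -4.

71/3

Set the curves equal: 2*x**3 + 10*x**2 + 8*x - 4 = -4, so 2*x**3 + 10*x**2 + 8*x = 0, which factors as 2*x*(x + 1)*(x + 4) = 0. The curves meet at x = -4, -1, 0.
On [-4, -1], w = 2*x**3 + 10*x**2 + 8*x - 4 is on top; that piece has area ∫[-4,-1] (2*x**3 + 10*x**2 + 8*x) dx = 45/2.
On [-1, 0], w = -4 is on top; that piece has area ∫[-1,0] (-(2*x**3 + 10*x**2 + 8*x)) dx = 7/6.
Total enclosed area = 45/2 + 7/6 = 71/3.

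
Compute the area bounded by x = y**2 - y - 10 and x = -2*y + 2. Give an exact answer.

343/6

Both boundary curves give x as a function of y, so integrate with respect to y. Setting them equal: y**2 + y - 12 = 0, i.e. (y - 3)*(y + 4) = 0, so they meet at y = -4, 3.
For y in [-4, 3], x = y**2 - y - 10 is on the left; area = ∫[-4,3] (-(y**2 + y - 12)) dy = 343/6.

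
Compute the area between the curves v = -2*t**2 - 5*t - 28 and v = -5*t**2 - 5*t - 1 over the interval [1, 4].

The difference (-2*t**2 - 5*t - 28) - (-5*t**2 - 5*t - 1) = 3*t**2 - 27 changes sign at t = 3 inside [1, 4], so split the integral there.
∫[1,3] (3*t**2 - 27) dt = -28; the area of that piece is 28.
∫[3,4] (3*t**2 - 27) dt = 10.
Total area = 28 + 10 = 38.

38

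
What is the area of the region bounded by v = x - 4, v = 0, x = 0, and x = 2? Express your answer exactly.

6

On [0, 2], (x - 4) - (0) = x - 4 is ≤ 0 throughout, so the area is a single integral of |x - 4|.
∫[0,2] (x - 4) dx = -6; the area of that piece is 6.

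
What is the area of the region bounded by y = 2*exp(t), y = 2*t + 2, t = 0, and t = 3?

-17 + 2*exp(3)

On [0, 3], (2*exp(t)) - (2*t + 2) = -2*t + 2*exp(t) - 2 is ≥ 0 throughout, so the area is a single integral of |-2*t + 2*exp(t) - 2|.
∫[0,3] (-2*t + 2*exp(t) - 2) dt = -17 + 2*exp(3).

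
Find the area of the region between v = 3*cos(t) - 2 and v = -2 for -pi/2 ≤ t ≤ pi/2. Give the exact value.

On [-pi/2, pi/2], (3*cos(t) - 2) - (-2) = 3*cos(t) is ≥ 0 throughout, so the area is a single integral of |3*cos(t)|.
∫[-pi/2,pi/2] (3*cos(t)) dt = 6.

6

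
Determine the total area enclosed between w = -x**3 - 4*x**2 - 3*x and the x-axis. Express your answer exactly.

The curve meets the x-axis where -x**3 - 4*x**2 - 3*x = 0, i.e. -x*(x + 1)*(x + 3) = 0, at x = -3, -1, 0.
On [-3, -1] the curve lies below the axis; ∫[-3,-1] (-x**3 - 4*x**2 - 3*x) dx = -8/3, giving area 8/3.
On [-1, 0] the curve lies above the axis; ∫[-1,0] (-x**3 - 4*x**2 - 3*x) dx = 5/12, giving area 5/12.
Total area = 8/3 + 5/12 = 37/12.

37/12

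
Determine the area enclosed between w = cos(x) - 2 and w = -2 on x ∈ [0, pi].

The difference (cos(x) - 2) - (-2) = cos(x) changes sign at x = pi/2 inside [0, pi], so split the integral there.
∫[0,pi/2] (cos(x)) dx = 1.
∫[pi/2,pi] (cos(x)) dx = -1; the area of that piece is 1.
Total area = 1 + 1 = 2.

2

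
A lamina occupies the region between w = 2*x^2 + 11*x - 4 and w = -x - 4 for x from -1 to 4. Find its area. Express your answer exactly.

The difference (2*x^2 + 11*x - 4) - (-x - 4) = 2*x^2 + 12*x changes sign at x = 0 inside [-1, 4], so split the integral there.
∫[-1,0] (2*x^2 + 12*x) dx = -16/3; the area of that piece is 16/3.
∫[0,4] (2*x^2 + 12*x) dx = 416/3.
Total area = 16/3 + 416/3 = 144.

144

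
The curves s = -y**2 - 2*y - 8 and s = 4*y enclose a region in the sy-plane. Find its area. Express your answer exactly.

Both boundary curves give s as a function of y, so integrate with respect to y. Setting them equal: -y**2 - 6*y - 8 = 0, i.e. -(y + 2)*(y + 4) = 0, so they meet at y = -4, -2.
For y in [-4, -2], s = -y**2 - 2*y - 8 is on the right; area = ∫[-4,-2] (-y**2 - 6*y - 8) dy = 4/3.

4/3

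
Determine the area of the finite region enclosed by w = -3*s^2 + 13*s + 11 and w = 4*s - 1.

Set the curves equal: -3*s^2 + 13*s + 11 = 4*s - 1, so -3*s^2 + 9*s + 12 = 0, which factors as -3*(s - 4)*(s + 1) = 0. The curves meet at s = -1, 4.
On [-1, 4], w = -3*s^2 + 13*s + 11 is on top; that piece has area ∫[-1,4] (-3*s^2 + 9*s + 12) ds = 125/2.

125/2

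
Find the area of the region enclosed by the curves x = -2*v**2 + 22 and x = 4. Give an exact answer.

72

Both boundary curves give x as a function of v, so integrate with respect to v. Setting them equal: -2*v**2 + 18 = 0, i.e. -2*(v - 3)*(v + 3) = 0, so they meet at v = -3, 3.
For v in [-3, 3], x = -2*v**2 + 22 is on the right; area = ∫[-3,3] (-2*v**2 + 18) dv = 72.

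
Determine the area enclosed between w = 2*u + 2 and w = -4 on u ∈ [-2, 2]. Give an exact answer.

On [-2, 2], (2*u + 2) - (-4) = 2*u + 6 is ≥ 0 throughout, so the area is a single integral of |2*u + 6|.
∫[-2,2] (2*u + 6) du = 24.

24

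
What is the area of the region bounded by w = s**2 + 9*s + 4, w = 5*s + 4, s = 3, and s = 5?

On [3, 5], (s**2 + 9*s + 4) - (5*s + 4) = s**2 + 4*s is ≥ 0 throughout, so the area is a single integral of |s**2 + 4*s|.
∫[3,5] (s**2 + 4*s) ds = 194/3.

194/3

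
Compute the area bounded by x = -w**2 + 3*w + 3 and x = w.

32/3

Both boundary curves give x as a function of w, so integrate with respect to w. Setting them equal: -w**2 + 2*w + 3 = 0, i.e. -(w - 3)*(w + 1) = 0, so they meet at w = -1, 3.
For w in [-1, 3], x = -w**2 + 3*w + 3 is on the right; area = ∫[-1,3] (-w**2 + 2*w + 3) dw = 32/3.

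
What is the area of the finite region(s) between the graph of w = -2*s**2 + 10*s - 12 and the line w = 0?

The curve meets the s-axis where -2*s**2 + 10*s - 12 = 0, i.e. -2*(s - 3)*(s - 2) = 0, at s = 2, 3.
On [2, 3] the curve lies above the axis; ∫[2,3] (-2*s**2 + 10*s - 12) ds = 1/3, giving area 1/3.

1/3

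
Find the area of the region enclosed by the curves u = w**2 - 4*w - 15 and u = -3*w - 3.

Both boundary curves give u as a function of w, so integrate with respect to w. Setting them equal: w**2 - w - 12 = 0, i.e. (w - 4)*(w + 3) = 0, so they meet at w = -3, 4.
For w in [-3, 4], u = w**2 - 4*w - 15 is on the left; area = ∫[-3,4] (-(w**2 - w - 12)) dw = 343/6.

343/6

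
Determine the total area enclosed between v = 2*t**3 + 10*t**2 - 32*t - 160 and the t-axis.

5137/6

The curve meets the t-axis where 2*t**3 + 10*t**2 - 32*t - 160 = 0, i.e. 2*(t - 4)*(t + 4)*(t + 5) = 0, at t = -5, -4, 4.
On [-5, -4] the curve lies above the axis; ∫[-5,-4] (2*t**3 + 10*t**2 - 32*t - 160) dt = 17/6, giving area 17/6.
On [-4, 4] the curve lies below the axis; ∫[-4,4] (2*t**3 + 10*t**2 - 32*t - 160) dt = -2560/3, giving area 2560/3.
Total area = 17/6 + 2560/3 = 5137/6.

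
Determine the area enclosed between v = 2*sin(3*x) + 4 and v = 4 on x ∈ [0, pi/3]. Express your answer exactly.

4/3

On [0, pi/3], (2*sin(3*x) + 4) - (4) = 2*sin(3*x) is ≥ 0 throughout, so the area is a single integral of |2*sin(3*x)|.
∫[0,pi/3] (2*sin(3*x)) dx = 4/3.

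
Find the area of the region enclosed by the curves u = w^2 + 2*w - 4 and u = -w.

125/6

Both boundary curves give u as a function of w, so integrate with respect to w. Setting them equal: w^2 + 3*w - 4 = 0, i.e. (w - 1)*(w + 4) = 0, so they meet at w = -4, 1.
For w in [-4, 1], u = w^2 + 2*w - 4 is on the left; area = ∫[-4,1] (-(w^2 + 3*w - 4)) dw = 125/6.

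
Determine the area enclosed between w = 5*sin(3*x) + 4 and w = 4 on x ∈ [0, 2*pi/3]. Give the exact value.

20/3

The difference (5*sin(3*x) + 4) - (4) = 5*sin(3*x) changes sign at x = pi/3 inside [0, 2*pi/3], so split the integral there.
∫[0,pi/3] (5*sin(3*x)) dx = 10/3.
∫[pi/3,2*pi/3] (5*sin(3*x)) dx = -10/3; the area of that piece is 10/3.
Total area = 10/3 + 10/3 = 20/3.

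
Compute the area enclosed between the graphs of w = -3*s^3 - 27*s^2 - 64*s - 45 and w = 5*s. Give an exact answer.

24

Set the curves equal: -3*s^3 - 27*s^2 - 64*s - 45 = 5*s, so -3*s^3 - 27*s^2 - 69*s - 45 = 0, which factors as -3*(s + 1)*(s + 3)*(s + 5) = 0. The curves meet at s = -5, -3, -1.
On [-5, -3], w = 5*s is on top; that piece has area ∫[-5,-3] (-(-3*s^3 - 27*s^2 - 69*s - 45)) ds = 12.
On [-3, -1], w = -3*s^3 - 27*s^2 - 64*s - 45 is on top; that piece has area ∫[-3,-1] (-3*s^3 - 27*s^2 - 69*s - 45) ds = 12.
Total enclosed area = 12 + 12 = 24.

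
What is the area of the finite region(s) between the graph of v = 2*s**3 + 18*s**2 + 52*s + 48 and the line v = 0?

1

The curve meets the s-axis where 2*s**3 + 18*s**2 + 52*s + 48 = 0, i.e. 2*(s + 2)*(s + 3)*(s + 4) = 0, at s = -4, -3, -2.
On [-4, -3] the curve lies above the axis; ∫[-4,-3] (2*s**3 + 18*s**2 + 52*s + 48) ds = 1/2, giving area 1/2.
On [-3, -2] the curve lies below the axis; ∫[-3,-2] (2*s**3 + 18*s**2 + 52*s + 48) ds = -1/2, giving area 1/2.
Total area = 1/2 + 1/2 = 1.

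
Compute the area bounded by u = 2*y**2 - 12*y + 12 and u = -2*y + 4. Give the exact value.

9

Both boundary curves give u as a function of y, so integrate with respect to y. Setting them equal: 2*y**2 - 10*y + 8 = 0, i.e. 2*(y - 4)*(y - 1) = 0, so they meet at y = 1, 4.
For y in [1, 4], u = 2*y**2 - 12*y + 12 is on the left; area = ∫[1,4] (-(2*y**2 - 10*y + 8)) dy = 9.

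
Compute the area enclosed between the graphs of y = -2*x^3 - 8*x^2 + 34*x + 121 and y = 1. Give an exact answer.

3901/6

Set the curves equal: -2*x^3 - 8*x^2 + 34*x + 121 = 1, so -2*x^3 - 8*x^2 + 34*x + 120 = 0, which factors as -2*(x - 4)*(x + 3)*(x + 5) = 0. The curves meet at x = -5, -3, 4.
On [-5, -3], y = 1 is on top; that piece has area ∫[-5,-3] (-(-2*x^3 - 8*x^2 + 34*x + 120)) dx = 64/3.
On [-3, 4], y = -2*x^3 - 8*x^2 + 34*x + 121 is on top; that piece has area ∫[-3,4] (-2*x^3 - 8*x^2 + 34*x + 120) dx = 3773/6.
Total enclosed area = 64/3 + 3773/6 = 3901/6.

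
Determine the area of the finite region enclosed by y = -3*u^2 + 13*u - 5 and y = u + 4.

Set the curves equal: -3*u^2 + 13*u - 5 = u + 4, so -3*u^2 + 12*u - 9 = 0, which factors as -3*(u - 3)*(u - 1) = 0. The curves meet at u = 1, 3.
On [1, 3], y = -3*u^2 + 13*u - 5 is on top; that piece has area ∫[1,3] (-3*u^2 + 12*u - 9) du = 4.

4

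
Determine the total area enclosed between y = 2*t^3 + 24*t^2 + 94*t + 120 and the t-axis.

1

The curve meets the t-axis where 2*t^3 + 24*t^2 + 94*t + 120 = 0, i.e. 2*(t + 3)*(t + 4)*(t + 5) = 0, at t = -5, -4, -3.
On [-5, -4] the curve lies above the axis; ∫[-5,-4] (2*t^3 + 24*t^2 + 94*t + 120) dt = 1/2, giving area 1/2.
On [-4, -3] the curve lies below the axis; ∫[-4,-3] (2*t^3 + 24*t^2 + 94*t + 120) dt = -1/2, giving area 1/2.
Total area = 1/2 + 1/2 = 1.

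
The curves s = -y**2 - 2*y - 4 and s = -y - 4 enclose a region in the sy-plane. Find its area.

Both boundary curves give s as a function of y, so integrate with respect to y. Setting them equal: -y**2 - y = 0, i.e. -y*(y + 1) = 0, so they meet at y = -1, 0.
For y in [-1, 0], s = -y**2 - 2*y - 4 is on the right; area = ∫[-1,0] (-y**2 - y) dy = 1/6.

1/6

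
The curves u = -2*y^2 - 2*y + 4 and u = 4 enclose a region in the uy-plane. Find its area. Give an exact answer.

Both boundary curves give u as a function of y, so integrate with respect to y. Setting them equal: -2*y^2 - 2*y = 0, i.e. -2*y*(y + 1) = 0, so they meet at y = -1, 0.
For y in [-1, 0], u = -2*y^2 - 2*y + 4 is on the right; area = ∫[-1,0] (-2*y^2 - 2*y) dy = 1/3.

1/3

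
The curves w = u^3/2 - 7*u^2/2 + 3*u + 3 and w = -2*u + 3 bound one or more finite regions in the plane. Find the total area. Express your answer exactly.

Set the curves equal: u^3/2 - 7*u^2/2 + 3*u + 3 = -2*u + 3, so u^3/2 - 7*u^2/2 + 5*u = 0, which factors as u*(u - 5)*(u - 2)/2 = 0. The curves meet at u = 0, 2, 5.
On [0, 2], w = u^3/2 - 7*u^2/2 + 3*u + 3 is on top; that piece has area ∫[0,2] (u^3/2 - 7*u^2/2 + 5*u) du = 8/3.
On [2, 5], w = -2*u + 3 is on top; that piece has area ∫[2,5] (-(u^3/2 - 7*u^2/2 + 5*u)) du = 63/8.
Total enclosed area = 8/3 + 63/8 = 253/24.

253/24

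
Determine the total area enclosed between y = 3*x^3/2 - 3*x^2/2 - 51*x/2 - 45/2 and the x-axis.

The curve meets the x-axis where 3*x^3/2 - 3*x^2/2 - 51*x/2 - 45/2 = 0, i.e. 3*(x - 5)*(x + 1)*(x + 3)/2 = 0, at x = -3, -1, 5.
On [-3, -1] the curve lies above the axis; ∫[-3,-1] (3*x^3/2 - 3*x^2/2 - 51*x/2 - 45/2) dx = 14, giving area 14.
On [-1, 5] the curve lies below the axis; ∫[-1,5] (3*x^3/2 - 3*x^2/2 - 51*x/2 - 45/2) dx = -270, giving area 270.
Total area = 14 + 270 = 284.

284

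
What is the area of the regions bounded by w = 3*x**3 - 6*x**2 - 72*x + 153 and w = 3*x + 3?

2459/2

Set the curves equal: 3*x**3 - 6*x**2 - 72*x + 153 = 3*x + 3, so 3*x**3 - 6*x**2 - 75*x + 150 = 0, which factors as 3*(x - 5)*(x - 2)*(x + 5) = 0. The curves meet at x = -5, 2, 5.
On [-5, 2], w = 3*x**3 - 6*x**2 - 72*x + 153 is on top; that piece has area ∫[-5,2] (3*x**3 - 6*x**2 - 75*x + 150) dx = 4459/4.
On [2, 5], w = 3*x + 3 is on top; that piece has area ∫[2,5] (-(3*x**3 - 6*x**2 - 75*x + 150)) dx = 459/4.
Total enclosed area = 4459/4 + 459/4 = 2459/2.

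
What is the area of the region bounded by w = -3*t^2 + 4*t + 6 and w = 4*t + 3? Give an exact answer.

4

Set the curves equal: -3*t^2 + 4*t + 6 = 4*t + 3, so -3*t^2 + 3 = 0, which factors as -3*(t - 1)*(t + 1) = 0. The curves meet at t = -1, 1.
On [-1, 1], w = -3*t^2 + 4*t + 6 is on top; that piece has area ∫[-1,1] (-3*t^2 + 3) dt = 4.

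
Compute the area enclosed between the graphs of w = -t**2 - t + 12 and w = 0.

343/6

Set the curves equal: -t**2 - t + 12 = 0, so -t**2 - t + 12 = 0, which factors as -(t - 3)*(t + 4) = 0. The curves meet at t = -4, 3.
On [-4, 3], w = -t**2 - t + 12 is on top; that piece has area ∫[-4,3] (-t**2 - t + 12) dt = 343/6.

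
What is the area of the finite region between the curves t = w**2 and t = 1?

4/3

Both boundary curves give t as a function of w, so integrate with respect to w. Setting them equal: w**2 - 1 = 0, i.e. (w - 1)*(w + 1) = 0, so they meet at w = -1, 1.
For w in [-1, 1], t = w**2 is on the left; area = ∫[-1,1] (-(w**2 - 1)) dw = 4/3.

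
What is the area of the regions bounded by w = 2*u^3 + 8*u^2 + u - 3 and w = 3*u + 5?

Set the curves equal: 2*u^3 + 8*u^2 + u - 3 = 3*u + 5, so 2*u^3 + 8*u^2 - 2*u - 8 = 0, which factors as 2*(u - 1)*(u + 1)*(u + 4) = 0. The curves meet at u = -4, -1, 1.
On [-4, -1], w = 2*u^3 + 8*u^2 + u - 3 is on top; that piece has area ∫[-4,-1] (2*u^3 + 8*u^2 - 2*u - 8) du = 63/2.
On [-1, 1], w = 3*u + 5 is on top; that piece has area ∫[-1,1] (-(2*u^3 + 8*u^2 - 2*u - 8)) du = 32/3.
Total enclosed area = 63/2 + 32/3 = 253/6.

253/6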